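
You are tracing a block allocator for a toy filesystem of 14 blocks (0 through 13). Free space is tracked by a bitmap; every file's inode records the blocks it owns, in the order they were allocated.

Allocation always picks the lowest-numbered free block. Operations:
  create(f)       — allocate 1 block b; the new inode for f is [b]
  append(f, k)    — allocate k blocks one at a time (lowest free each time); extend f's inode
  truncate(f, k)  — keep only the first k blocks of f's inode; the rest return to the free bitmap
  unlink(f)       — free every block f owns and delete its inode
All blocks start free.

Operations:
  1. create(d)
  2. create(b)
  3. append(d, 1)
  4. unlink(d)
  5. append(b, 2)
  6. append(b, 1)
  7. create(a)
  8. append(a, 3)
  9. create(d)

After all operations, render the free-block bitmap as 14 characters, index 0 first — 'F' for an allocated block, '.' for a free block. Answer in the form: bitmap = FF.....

create(d): bitmap=F............. | d=[0]
create(b): bitmap=FF............ | b=[1] d=[0]
append(d, 1): bitmap=FFF........... | b=[1] d=[0, 2]
unlink(d): bitmap=.F............ | b=[1]
append(b, 2): bitmap=FFF........... | b=[1, 0, 2]
append(b, 1): bitmap=FFFF.......... | b=[1, 0, 2, 3]
create(a): bitmap=FFFFF......... | a=[4] b=[1, 0, 2, 3]
append(a, 3): bitmap=FFFFFFFF...... | a=[4, 5, 6, 7] b=[1, 0, 2, 3]
create(d): bitmap=FFFFFFFFF..... | a=[4, 5, 6, 7] b=[1, 0, 2, 3] d=[8]

bitmap = FFFFFFFFF.....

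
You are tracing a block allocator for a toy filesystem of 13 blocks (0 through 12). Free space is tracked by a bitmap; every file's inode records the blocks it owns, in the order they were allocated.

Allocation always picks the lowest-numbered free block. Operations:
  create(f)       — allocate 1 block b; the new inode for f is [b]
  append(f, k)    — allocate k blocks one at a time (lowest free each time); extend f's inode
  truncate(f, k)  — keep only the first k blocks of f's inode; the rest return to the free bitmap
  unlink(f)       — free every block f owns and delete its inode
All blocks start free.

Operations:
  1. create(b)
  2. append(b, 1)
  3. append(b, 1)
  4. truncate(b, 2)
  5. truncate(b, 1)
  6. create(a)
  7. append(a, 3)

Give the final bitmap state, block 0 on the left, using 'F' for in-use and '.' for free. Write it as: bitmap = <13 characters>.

after create(b) → b:[0]  free=[F............]
after append(b, 1) → b:[0, 1]  free=[FF...........]
after append(b, 1) → b:[0, 1, 2]  free=[FFF..........]
after truncate(b, 2) → b:[0, 1]  free=[FF...........]
after truncate(b, 1) → b:[0]  free=[F............]
after create(a) → a:[1], b:[0]  free=[FF...........]
after append(a, 3) → a:[1, 2, 3, 4], b:[0]  free=[FFFFF........]

bitmap = FFFFF........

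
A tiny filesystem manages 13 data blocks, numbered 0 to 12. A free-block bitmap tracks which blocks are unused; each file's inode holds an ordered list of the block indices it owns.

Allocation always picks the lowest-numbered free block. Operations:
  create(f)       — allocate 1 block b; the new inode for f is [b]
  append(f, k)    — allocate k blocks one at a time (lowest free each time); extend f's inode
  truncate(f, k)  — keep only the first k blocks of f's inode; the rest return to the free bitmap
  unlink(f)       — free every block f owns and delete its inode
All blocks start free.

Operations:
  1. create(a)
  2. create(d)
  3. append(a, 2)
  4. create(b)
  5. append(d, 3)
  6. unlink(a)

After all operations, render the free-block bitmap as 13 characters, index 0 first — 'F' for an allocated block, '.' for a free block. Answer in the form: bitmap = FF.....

create(a): bitmap=F............ | a=[0]
create(d): bitmap=FF........... | a=[0] d=[1]
append(a, 2): bitmap=FFFF......... | a=[0, 2, 3] d=[1]
create(b): bitmap=FFFFF........ | a=[0, 2, 3] b=[4] d=[1]
append(d, 3): bitmap=FFFFFFFF..... | a=[0, 2, 3] b=[4] d=[1, 5, 6, 7]
unlink(a): bitmap=.F..FFFF..... | b=[4] d=[1, 5, 6, 7]

bitmap = .F..FFFF.....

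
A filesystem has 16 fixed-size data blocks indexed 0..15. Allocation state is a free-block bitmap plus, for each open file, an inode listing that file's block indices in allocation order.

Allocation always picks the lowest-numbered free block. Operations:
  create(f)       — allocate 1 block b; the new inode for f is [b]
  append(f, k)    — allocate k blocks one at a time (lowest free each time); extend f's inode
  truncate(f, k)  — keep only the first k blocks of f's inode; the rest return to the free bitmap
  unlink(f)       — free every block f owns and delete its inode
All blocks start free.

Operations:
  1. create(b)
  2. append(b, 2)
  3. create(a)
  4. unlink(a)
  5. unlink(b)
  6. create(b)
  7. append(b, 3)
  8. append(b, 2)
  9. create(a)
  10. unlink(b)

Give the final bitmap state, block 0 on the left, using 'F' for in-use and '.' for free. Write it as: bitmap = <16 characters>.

bitmap = ......F.........

after create(b) → b:[0]  free=[F...............]
after append(b, 2) → b:[0, 1, 2]  free=[FFF.............]
after create(a) → a:[3], b:[0, 1, 2]  free=[FFFF............]
after unlink(a) → b:[0, 1, 2]  free=[FFF.............]
after unlink(b) →   free=[................]
after create(b) → b:[0]  free=[F...............]
after append(b, 3) → b:[0, 1, 2, 3]  free=[FFFF............]
after append(b, 2) → b:[0, 1, 2, 3, 4, 5]  free=[FFFFFF..........]
after create(a) → a:[6], b:[0, 1, 2, 3, 4, 5]  free=[FFFFFFF.........]
after unlink(b) → a:[6]  free=[......F.........]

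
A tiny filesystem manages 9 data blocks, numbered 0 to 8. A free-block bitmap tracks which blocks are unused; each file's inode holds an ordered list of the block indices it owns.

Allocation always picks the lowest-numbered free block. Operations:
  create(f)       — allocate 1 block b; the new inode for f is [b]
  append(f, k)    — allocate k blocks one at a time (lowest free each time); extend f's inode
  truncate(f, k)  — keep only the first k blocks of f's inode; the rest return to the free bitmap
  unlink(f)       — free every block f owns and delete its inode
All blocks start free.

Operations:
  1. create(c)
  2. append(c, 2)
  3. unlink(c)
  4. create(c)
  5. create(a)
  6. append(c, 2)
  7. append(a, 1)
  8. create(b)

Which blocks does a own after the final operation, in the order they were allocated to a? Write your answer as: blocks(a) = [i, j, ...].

create(c): bitmap=F........ | c=[0]
append(c, 2): bitmap=FFF...... | c=[0, 1, 2]
unlink(c): bitmap=......... | 
create(c): bitmap=F........ | c=[0]
create(a): bitmap=FF....... | a=[1] c=[0]
append(c, 2): bitmap=FFFF..... | a=[1] c=[0, 2, 3]
append(a, 1): bitmap=FFFFF.... | a=[1, 4] c=[0, 2, 3]
create(b): bitmap=FFFFFF... | a=[1, 4] b=[5] c=[0, 2, 3]

blocks(a) = [1, 4]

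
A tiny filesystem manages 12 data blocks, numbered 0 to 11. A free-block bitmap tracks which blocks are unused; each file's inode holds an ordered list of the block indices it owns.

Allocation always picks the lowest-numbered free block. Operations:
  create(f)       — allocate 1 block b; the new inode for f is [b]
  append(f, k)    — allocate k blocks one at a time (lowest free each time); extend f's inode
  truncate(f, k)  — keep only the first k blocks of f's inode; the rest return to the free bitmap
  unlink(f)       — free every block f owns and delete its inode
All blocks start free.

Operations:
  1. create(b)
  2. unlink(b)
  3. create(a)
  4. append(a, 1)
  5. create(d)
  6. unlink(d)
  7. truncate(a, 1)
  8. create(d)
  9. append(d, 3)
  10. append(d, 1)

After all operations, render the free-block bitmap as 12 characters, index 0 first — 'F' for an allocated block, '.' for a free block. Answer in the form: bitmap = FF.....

bitmap = FFFFFF......

  1. create(b)  ⇒  F...........  {b→[0]}
  2. unlink(b)  ⇒  ............  {}
  3. create(a)  ⇒  F...........  {a→[0]}
  4. append(a, 1)  ⇒  FF..........  {a→[0, 1]}
  5. create(d)  ⇒  FFF.........  {a→[0, 1]; d→[2]}
  6. unlink(d)  ⇒  FF..........  {a→[0, 1]}
  7. truncate(a, 1)  ⇒  F...........  {a→[0]}
  8. create(d)  ⇒  FF..........  {a→[0]; d→[1]}
  9. append(d, 3)  ⇒  FFFFF.......  {a→[0]; d→[1, 2, 3, 4]}
  10. append(d, 1)  ⇒  FFFFFF......  {a→[0]; d→[1, 2, 3, 4, 5]}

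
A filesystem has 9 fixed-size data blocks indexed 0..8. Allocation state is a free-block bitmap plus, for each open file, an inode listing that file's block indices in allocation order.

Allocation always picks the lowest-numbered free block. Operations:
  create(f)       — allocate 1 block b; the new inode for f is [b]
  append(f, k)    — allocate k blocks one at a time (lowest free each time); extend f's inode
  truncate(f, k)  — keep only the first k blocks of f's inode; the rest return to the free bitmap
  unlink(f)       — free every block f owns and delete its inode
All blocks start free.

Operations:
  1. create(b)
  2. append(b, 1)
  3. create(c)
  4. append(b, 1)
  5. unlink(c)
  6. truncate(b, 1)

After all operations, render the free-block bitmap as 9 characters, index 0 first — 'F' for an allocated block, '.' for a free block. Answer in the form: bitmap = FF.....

create(b): bitmap=F........ | b=[0]
append(b, 1): bitmap=FF....... | b=[0, 1]
create(c): bitmap=FFF...... | b=[0, 1] c=[2]
append(b, 1): bitmap=FFFF..... | b=[0, 1, 3] c=[2]
unlink(c): bitmap=FF.F..... | b=[0, 1, 3]
truncate(b, 1): bitmap=F........ | b=[0]

bitmap = F........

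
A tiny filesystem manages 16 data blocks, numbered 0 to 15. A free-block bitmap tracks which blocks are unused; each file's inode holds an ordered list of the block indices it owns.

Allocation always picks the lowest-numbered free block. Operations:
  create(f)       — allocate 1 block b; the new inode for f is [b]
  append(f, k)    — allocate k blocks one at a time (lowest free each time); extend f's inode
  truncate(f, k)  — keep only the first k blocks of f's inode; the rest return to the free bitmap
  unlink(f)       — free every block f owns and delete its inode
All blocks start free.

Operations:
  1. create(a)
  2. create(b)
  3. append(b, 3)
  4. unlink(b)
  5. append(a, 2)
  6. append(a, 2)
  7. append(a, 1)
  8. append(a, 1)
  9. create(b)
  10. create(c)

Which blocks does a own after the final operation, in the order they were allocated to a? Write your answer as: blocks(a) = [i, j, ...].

create(a): bitmap=F............... | a=[0]
create(b): bitmap=FF.............. | a=[0] b=[1]
append(b, 3): bitmap=FFFFF........... | a=[0] b=[1, 2, 3, 4]
unlink(b): bitmap=F............... | a=[0]
append(a, 2): bitmap=FFF............. | a=[0, 1, 2]
append(a, 2): bitmap=FFFFF........... | a=[0, 1, 2, 3, 4]
append(a, 1): bitmap=FFFFFF.......... | a=[0, 1, 2, 3, 4, 5]
append(a, 1): bitmap=FFFFFFF......... | a=[0, 1, 2, 3, 4, 5, 6]
create(b): bitmap=FFFFFFFF........ | a=[0, 1, 2, 3, 4, 5, 6] b=[7]
create(c): bitmap=FFFFFFFFF....... | a=[0, 1, 2, 3, 4, 5, 6] b=[7] c=[8]

blocks(a) = [0, 1, 2, 3, 4, 5, 6]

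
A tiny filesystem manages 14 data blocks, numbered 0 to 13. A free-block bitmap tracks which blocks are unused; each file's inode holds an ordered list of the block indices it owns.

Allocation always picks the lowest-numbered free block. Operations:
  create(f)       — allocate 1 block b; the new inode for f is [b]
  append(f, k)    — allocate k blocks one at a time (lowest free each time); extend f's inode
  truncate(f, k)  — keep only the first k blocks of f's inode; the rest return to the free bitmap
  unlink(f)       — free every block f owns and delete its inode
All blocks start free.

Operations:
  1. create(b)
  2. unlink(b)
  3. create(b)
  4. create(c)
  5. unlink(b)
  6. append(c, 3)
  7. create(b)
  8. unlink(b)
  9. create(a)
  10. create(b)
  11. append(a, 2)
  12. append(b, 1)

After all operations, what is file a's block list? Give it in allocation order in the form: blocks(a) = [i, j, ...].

[1] create(b) — b=0 (map F.............)
[2] unlink(b) —  (map ..............)
[3] create(b) — b=0 (map F.............)
[4] create(c) — b=0 c=1 (map FF............)
[5] unlink(b) — c=1 (map .F............)
[6] append(c, 3) — c=1,0,2,3 (map FFFF..........)
[7] create(b) — b=4 c=1,0,2,3 (map FFFFF.........)
[8] unlink(b) — c=1,0,2,3 (map FFFF..........)
[9] create(a) — a=4 c=1,0,2,3 (map FFFFF.........)
[10] create(b) — a=4 b=5 c=1,0,2,3 (map FFFFFF........)
[11] append(a, 2) — a=4,6,7 b=5 c=1,0,2,3 (map FFFFFFFF......)
[12] append(b, 1) — a=4,6,7 b=5,8 c=1,0,2,3 (map FFFFFFFFF.....)

blocks(a) = [4, 6, 7]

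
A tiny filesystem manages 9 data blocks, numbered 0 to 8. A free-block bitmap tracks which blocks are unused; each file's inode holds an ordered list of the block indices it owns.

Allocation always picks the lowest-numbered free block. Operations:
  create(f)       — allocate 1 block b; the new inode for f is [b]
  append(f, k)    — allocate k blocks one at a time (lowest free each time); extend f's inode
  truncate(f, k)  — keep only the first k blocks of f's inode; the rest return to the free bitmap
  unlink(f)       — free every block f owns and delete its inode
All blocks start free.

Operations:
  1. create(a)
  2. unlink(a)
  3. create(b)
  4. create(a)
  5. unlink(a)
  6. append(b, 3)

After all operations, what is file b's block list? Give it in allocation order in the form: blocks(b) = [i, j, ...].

create(a): bitmap=F........ | a=[0]
unlink(a): bitmap=......... | 
create(b): bitmap=F........ | b=[0]
create(a): bitmap=FF....... | a=[1] b=[0]
unlink(a): bitmap=F........ | b=[0]
append(b, 3): bitmap=FFFF..... | b=[0, 1, 2, 3]

blocks(b) = [0, 1, 2, 3]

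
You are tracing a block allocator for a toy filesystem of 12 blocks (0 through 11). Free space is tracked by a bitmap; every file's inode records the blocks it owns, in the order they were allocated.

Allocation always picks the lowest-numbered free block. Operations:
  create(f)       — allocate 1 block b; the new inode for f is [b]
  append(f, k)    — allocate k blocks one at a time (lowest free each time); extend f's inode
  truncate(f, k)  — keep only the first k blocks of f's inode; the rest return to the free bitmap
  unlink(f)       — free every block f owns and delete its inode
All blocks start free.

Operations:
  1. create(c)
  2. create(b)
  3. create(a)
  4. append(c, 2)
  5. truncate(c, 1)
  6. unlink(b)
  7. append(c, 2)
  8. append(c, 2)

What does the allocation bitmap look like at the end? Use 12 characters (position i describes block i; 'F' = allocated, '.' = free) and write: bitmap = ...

after create(c) → c:[0]  free=[F...........]
after create(b) → b:[1], c:[0]  free=[FF..........]
after create(a) → a:[2], b:[1], c:[0]  free=[FFF.........]
after append(c, 2) → a:[2], b:[1], c:[0, 3, 4]  free=[FFFFF.......]
after truncate(c, 1) → a:[2], b:[1], c:[0]  free=[FFF.........]
after unlink(b) → a:[2], c:[0]  free=[F.F.........]
after append(c, 2) → a:[2], c:[0, 1, 3]  free=[FFFF........]
after append(c, 2) → a:[2], c:[0, 1, 3, 4, 5]  free=[FFFFFF......]

bitmap = FFFFFF......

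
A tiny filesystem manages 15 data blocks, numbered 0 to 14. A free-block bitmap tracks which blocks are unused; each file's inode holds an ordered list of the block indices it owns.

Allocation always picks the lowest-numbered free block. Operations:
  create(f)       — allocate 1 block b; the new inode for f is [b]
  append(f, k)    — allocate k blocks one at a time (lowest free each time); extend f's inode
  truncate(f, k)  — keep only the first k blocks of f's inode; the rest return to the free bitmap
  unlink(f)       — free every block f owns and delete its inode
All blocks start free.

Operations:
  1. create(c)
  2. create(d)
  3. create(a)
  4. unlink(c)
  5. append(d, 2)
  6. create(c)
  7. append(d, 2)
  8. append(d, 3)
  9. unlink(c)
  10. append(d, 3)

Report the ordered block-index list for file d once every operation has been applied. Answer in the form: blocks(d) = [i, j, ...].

[1] create(c) — c=0 (map F..............)
[2] create(d) — c=0 d=1 (map FF.............)
[3] create(a) — a=2 c=0 d=1 (map FFF............)
[4] unlink(c) — a=2 d=1 (map .FF............)
[5] append(d, 2) — a=2 d=1,0,3 (map FFFF...........)
[6] create(c) — a=2 c=4 d=1,0,3 (map FFFFF..........)
[7] append(d, 2) — a=2 c=4 d=1,0,3,5,6 (map FFFFFFF........)
[8] append(d, 3) — a=2 c=4 d=1,0,3,5,6,7,8,9 (map FFFFFFFFFF.....)
[9] unlink(c) — a=2 d=1,0,3,5,6,7,8,9 (map FFFF.FFFFF.....)
[10] append(d, 3) — a=2 d=1,0,3,5,6,7,8,9,4,10,11 (map FFFFFFFFFFFF...)

blocks(d) = [1, 0, 3, 5, 6, 7, 8, 9, 4, 10, 11]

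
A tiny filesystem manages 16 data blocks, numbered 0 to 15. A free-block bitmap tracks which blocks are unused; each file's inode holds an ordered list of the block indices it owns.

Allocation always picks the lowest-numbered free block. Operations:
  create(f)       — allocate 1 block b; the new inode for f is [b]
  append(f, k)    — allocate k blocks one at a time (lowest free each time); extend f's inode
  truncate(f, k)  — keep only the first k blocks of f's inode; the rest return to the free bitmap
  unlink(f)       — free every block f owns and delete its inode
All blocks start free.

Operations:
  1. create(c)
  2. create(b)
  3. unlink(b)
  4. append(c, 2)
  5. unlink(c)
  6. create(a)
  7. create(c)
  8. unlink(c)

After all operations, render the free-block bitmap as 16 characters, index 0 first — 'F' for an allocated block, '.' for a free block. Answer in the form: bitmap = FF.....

bitmap = F...............

create(c): bitmap=F............... | c=[0]
create(b): bitmap=FF.............. | b=[1] c=[0]
unlink(b): bitmap=F............... | c=[0]
append(c, 2): bitmap=FFF............. | c=[0, 1, 2]
unlink(c): bitmap=................ | 
create(a): bitmap=F............... | a=[0]
create(c): bitmap=FF.............. | a=[0] c=[1]
unlink(c): bitmap=F............... | a=[0]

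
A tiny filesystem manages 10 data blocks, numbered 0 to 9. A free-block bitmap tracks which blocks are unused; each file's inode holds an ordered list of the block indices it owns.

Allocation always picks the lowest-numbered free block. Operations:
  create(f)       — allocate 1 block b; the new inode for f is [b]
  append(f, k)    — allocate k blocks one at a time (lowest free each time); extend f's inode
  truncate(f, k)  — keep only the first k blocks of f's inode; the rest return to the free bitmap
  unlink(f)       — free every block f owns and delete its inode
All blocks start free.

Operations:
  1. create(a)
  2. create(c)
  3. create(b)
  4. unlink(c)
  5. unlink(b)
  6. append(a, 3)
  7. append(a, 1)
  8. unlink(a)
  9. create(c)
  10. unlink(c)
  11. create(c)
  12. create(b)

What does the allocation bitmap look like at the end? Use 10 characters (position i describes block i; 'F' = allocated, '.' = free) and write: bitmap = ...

after create(a) → a:[0]  free=[F.........]
after create(c) → a:[0], c:[1]  free=[FF........]
after create(b) → a:[0], b:[2], c:[1]  free=[FFF.......]
after unlink(c) → a:[0], b:[2]  free=[F.F.......]
after unlink(b) → a:[0]  free=[F.........]
after append(a, 3) → a:[0, 1, 2, 3]  free=[FFFF......]
after append(a, 1) → a:[0, 1, 2, 3, 4]  free=[FFFFF.....]
after unlink(a) →   free=[..........]
after create(c) → c:[0]  free=[F.........]
after unlink(c) →   free=[..........]
after create(c) → c:[0]  free=[F.........]
after create(b) → b:[1], c:[0]  free=[FF........]

bitmap = FF........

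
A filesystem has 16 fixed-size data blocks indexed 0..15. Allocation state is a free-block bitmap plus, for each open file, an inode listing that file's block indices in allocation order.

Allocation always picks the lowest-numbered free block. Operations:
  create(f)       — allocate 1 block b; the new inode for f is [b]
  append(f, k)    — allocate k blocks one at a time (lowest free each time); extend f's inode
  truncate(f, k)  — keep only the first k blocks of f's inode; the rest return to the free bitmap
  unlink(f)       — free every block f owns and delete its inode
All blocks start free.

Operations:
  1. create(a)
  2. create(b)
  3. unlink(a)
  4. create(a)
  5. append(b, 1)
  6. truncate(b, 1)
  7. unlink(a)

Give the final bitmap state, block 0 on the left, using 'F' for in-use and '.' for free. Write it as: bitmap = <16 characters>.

bitmap = .F..............

create(a): bitmap=F............... | a=[0]
create(b): bitmap=FF.............. | a=[0] b=[1]
unlink(a): bitmap=.F.............. | b=[1]
create(a): bitmap=FF.............. | a=[0] b=[1]
append(b, 1): bitmap=FFF............. | a=[0] b=[1, 2]
truncate(b, 1): bitmap=FF.............. | a=[0] b=[1]
unlink(a): bitmap=.F.............. | b=[1]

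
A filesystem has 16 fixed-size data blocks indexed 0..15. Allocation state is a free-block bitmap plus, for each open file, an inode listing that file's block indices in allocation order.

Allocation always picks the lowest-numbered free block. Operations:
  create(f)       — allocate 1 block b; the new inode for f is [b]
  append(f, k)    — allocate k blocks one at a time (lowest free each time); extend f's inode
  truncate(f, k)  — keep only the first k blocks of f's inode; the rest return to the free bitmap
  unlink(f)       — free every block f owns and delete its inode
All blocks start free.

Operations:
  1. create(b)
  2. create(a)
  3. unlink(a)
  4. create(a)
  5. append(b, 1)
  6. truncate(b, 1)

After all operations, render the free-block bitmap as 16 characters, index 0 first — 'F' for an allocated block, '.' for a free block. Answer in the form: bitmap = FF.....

create(b): bitmap=F............... | b=[0]
create(a): bitmap=FF.............. | a=[1] b=[0]
unlink(a): bitmap=F............... | b=[0]
create(a): bitmap=FF.............. | a=[1] b=[0]
append(b, 1): bitmap=FFF............. | a=[1] b=[0, 2]
truncate(b, 1): bitmap=FF.............. | a=[1] b=[0]

bitmap = FF..............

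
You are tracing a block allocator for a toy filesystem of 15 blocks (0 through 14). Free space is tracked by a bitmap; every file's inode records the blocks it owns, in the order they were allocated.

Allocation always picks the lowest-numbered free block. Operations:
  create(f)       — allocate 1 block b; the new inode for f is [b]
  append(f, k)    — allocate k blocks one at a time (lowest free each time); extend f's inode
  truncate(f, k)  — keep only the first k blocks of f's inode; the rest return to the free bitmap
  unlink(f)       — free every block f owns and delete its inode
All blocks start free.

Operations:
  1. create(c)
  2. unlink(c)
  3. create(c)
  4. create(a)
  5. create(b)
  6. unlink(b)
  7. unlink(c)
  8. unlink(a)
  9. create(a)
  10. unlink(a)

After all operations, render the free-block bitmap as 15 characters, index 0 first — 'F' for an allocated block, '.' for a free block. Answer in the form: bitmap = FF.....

[1] create(c) — c=0 (map F..............)
[2] unlink(c) —  (map ...............)
[3] create(c) — c=0 (map F..............)
[4] create(a) — a=1 c=0 (map FF.............)
[5] create(b) — a=1 b=2 c=0 (map FFF............)
[6] unlink(b) — a=1 c=0 (map FF.............)
[7] unlink(c) — a=1 (map .F.............)
[8] unlink(a) —  (map ...............)
[9] create(a) — a=0 (map F..............)
[10] unlink(a) —  (map ...............)

bitmap = ...............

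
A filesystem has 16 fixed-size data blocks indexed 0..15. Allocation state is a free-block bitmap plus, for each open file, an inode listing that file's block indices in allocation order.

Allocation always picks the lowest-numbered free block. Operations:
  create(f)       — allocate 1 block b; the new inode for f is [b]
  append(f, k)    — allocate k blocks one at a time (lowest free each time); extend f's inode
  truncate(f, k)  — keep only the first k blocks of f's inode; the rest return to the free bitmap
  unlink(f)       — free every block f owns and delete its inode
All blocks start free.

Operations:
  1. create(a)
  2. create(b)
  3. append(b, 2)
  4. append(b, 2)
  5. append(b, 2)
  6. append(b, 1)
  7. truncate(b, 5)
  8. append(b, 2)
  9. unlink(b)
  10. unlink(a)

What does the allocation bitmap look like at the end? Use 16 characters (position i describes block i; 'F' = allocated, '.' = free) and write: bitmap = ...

create(a): bitmap=F............... | a=[0]
create(b): bitmap=FF.............. | a=[0] b=[1]
append(b, 2): bitmap=FFFF............ | a=[0] b=[1, 2, 3]
append(b, 2): bitmap=FFFFFF.......... | a=[0] b=[1, 2, 3, 4, 5]
append(b, 2): bitmap=FFFFFFFF........ | a=[0] b=[1, 2, 3, 4, 5, 6, 7]
append(b, 1): bitmap=FFFFFFFFF....... | a=[0] b=[1, 2, 3, 4, 5, 6, 7, 8]
truncate(b, 5): bitmap=FFFFFF.......... | a=[0] b=[1, 2, 3, 4, 5]
append(b, 2): bitmap=FFFFFFFF........ | a=[0] b=[1, 2, 3, 4, 5, 6, 7]
unlink(b): bitmap=F............... | a=[0]
unlink(a): bitmap=................ | 

bitmap = ................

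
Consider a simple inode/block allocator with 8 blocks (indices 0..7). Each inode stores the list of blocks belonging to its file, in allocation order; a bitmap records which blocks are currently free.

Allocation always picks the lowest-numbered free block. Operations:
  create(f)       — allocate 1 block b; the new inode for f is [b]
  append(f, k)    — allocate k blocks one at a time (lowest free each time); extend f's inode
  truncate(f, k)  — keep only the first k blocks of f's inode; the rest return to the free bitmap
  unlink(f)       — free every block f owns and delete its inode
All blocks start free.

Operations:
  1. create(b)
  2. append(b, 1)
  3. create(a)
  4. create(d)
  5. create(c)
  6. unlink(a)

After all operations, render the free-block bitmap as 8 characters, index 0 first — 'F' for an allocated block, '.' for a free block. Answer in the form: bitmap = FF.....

after create(b) → b:[0]  free=[F.......]
after append(b, 1) → b:[0, 1]  free=[FF......]
after create(a) → a:[2], b:[0, 1]  free=[FFF.....]
after create(d) → a:[2], b:[0, 1], d:[3]  free=[FFFF....]
after create(c) → a:[2], b:[0, 1], c:[4], d:[3]  free=[FFFFF...]
after unlink(a) → b:[0, 1], c:[4], d:[3]  free=[FF.FF...]

bitmap = FF.FF...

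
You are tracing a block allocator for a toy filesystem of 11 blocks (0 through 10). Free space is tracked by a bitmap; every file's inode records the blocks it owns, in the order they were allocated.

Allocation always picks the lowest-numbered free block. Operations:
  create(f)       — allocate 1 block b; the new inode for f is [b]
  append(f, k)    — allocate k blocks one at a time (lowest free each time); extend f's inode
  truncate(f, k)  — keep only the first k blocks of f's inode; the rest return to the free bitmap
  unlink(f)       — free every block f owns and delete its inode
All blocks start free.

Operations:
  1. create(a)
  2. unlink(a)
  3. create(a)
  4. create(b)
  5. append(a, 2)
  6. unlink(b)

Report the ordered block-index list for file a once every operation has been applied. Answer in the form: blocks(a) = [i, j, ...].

create(a): bitmap=F.......... | a=[0]
unlink(a): bitmap=........... | 
create(a): bitmap=F.......... | a=[0]
create(b): bitmap=FF......... | a=[0] b=[1]
append(a, 2): bitmap=FFFF....... | a=[0, 2, 3] b=[1]
unlink(b): bitmap=F.FF....... | a=[0, 2, 3]

blocks(a) = [0, 2, 3]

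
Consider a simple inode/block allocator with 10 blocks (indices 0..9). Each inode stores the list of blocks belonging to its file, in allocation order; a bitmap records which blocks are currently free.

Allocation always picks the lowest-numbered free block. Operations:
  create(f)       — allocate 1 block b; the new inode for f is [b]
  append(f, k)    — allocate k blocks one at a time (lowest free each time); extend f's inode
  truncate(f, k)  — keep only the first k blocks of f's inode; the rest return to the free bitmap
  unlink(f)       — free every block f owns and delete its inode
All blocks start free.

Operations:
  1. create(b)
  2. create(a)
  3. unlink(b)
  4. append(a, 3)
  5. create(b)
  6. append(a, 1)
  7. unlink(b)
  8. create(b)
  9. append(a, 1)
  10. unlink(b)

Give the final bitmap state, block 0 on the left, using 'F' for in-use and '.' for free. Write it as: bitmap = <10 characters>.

[1] create(b) — b=0 (map F.........)
[2] create(a) — a=1 b=0 (map FF........)
[3] unlink(b) — a=1 (map .F........)
[4] append(a, 3) — a=1,0,2,3 (map FFFF......)
[5] create(b) — a=1,0,2,3 b=4 (map FFFFF.....)
[6] append(a, 1) — a=1,0,2,3,5 b=4 (map FFFFFF....)
[7] unlink(b) — a=1,0,2,3,5 (map FFFF.F....)
[8] create(b) — a=1,0,2,3,5 b=4 (map FFFFFF....)
[9] append(a, 1) — a=1,0,2,3,5,6 b=4 (map FFFFFFF...)
[10] unlink(b) — a=1,0,2,3,5,6 (map FFFF.FF...)

bitmap = FFFF.FF...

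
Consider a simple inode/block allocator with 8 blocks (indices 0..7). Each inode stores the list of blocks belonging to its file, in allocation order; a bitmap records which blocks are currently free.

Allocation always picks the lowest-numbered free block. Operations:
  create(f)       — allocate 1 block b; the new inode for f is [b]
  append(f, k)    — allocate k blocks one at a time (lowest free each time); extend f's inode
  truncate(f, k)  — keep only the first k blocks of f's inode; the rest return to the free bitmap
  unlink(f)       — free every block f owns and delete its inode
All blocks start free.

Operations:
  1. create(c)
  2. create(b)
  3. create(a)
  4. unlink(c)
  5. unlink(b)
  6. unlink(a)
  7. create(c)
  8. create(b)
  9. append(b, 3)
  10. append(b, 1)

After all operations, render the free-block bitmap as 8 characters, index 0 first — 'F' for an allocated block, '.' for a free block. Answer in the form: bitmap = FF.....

bitmap = FFFFFF..

after create(c) → c:[0]  free=[F.......]
after create(b) → b:[1], c:[0]  free=[FF......]
after create(a) → a:[2], b:[1], c:[0]  free=[FFF.....]
after unlink(c) → a:[2], b:[1]  free=[.FF.....]
after unlink(b) → a:[2]  free=[..F.....]
after unlink(a) →   free=[........]
after create(c) → c:[0]  free=[F.......]
after create(b) → b:[1], c:[0]  free=[FF......]
after append(b, 3) → b:[1, 2, 3, 4], c:[0]  free=[FFFFF...]
after append(b, 1) → b:[1, 2, 3, 4, 5], c:[0]  free=[FFFFFF..]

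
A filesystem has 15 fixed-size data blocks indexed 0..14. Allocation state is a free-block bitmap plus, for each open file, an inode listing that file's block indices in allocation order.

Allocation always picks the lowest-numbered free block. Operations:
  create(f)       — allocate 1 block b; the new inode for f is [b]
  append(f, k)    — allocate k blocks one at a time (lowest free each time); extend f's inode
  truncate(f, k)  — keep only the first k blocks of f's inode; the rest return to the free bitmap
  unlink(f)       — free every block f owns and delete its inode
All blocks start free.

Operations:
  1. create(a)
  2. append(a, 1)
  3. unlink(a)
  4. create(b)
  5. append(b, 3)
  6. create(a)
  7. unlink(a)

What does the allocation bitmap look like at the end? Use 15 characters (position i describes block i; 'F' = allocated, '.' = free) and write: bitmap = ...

bitmap = FFFF...........

create(a): bitmap=F.............. | a=[0]
append(a, 1): bitmap=FF............. | a=[0, 1]
unlink(a): bitmap=............... | 
create(b): bitmap=F.............. | b=[0]
append(b, 3): bitmap=FFFF........... | b=[0, 1, 2, 3]
create(a): bitmap=FFFFF.......... | a=[4] b=[0, 1, 2, 3]
unlink(a): bitmap=FFFF........... | b=[0, 1, 2, 3]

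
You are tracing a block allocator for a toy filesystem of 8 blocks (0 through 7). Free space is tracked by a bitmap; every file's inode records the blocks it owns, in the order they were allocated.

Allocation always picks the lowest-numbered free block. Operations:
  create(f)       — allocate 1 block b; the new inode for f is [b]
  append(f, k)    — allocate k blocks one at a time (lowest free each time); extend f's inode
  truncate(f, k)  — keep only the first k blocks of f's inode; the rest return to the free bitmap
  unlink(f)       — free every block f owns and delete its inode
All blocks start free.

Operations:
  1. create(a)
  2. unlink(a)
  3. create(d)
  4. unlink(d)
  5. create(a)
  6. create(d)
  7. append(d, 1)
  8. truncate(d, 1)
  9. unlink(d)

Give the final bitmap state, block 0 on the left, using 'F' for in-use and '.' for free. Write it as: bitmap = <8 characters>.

  1. create(a)  ⇒  F.......  {a→[0]}
  2. unlink(a)  ⇒  ........  {}
  3. create(d)  ⇒  F.......  {d→[0]}
  4. unlink(d)  ⇒  ........  {}
  5. create(a)  ⇒  F.......  {a→[0]}
  6. create(d)  ⇒  FF......  {a→[0]; d→[1]}
  7. append(d, 1)  ⇒  FFF.....  {a→[0]; d→[1, 2]}
  8. truncate(d, 1)  ⇒  FF......  {a→[0]; d→[1]}
  9. unlink(d)  ⇒  F.......  {a→[0]}

bitmap = F.......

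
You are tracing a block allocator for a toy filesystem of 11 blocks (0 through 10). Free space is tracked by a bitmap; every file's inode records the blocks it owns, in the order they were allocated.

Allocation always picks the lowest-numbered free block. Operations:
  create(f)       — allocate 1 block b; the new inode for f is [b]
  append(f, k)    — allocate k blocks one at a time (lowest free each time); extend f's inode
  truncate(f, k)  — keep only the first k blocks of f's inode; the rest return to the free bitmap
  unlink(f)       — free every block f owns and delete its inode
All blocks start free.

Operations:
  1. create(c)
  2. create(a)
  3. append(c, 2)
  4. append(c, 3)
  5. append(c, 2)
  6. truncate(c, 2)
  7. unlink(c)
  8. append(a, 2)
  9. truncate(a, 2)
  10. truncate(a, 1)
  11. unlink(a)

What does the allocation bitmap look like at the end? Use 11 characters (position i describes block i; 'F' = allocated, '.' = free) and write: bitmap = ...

[1] create(c) — c=0 (map F..........)
[2] create(a) — a=1 c=0 (map FF.........)
[3] append(c, 2) — a=1 c=0,2,3 (map FFFF.......)
[4] append(c, 3) — a=1 c=0,2,3,4,5,6 (map FFFFFFF....)
[5] append(c, 2) — a=1 c=0,2,3,4,5,6,7,8 (map FFFFFFFFF..)
[6] truncate(c, 2) — a=1 c=0,2 (map FFF........)
[7] unlink(c) — a=1 (map .F.........)
[8] append(a, 2) — a=1,0,2 (map FFF........)
[9] truncate(a, 2) — a=1,0 (map FF.........)
[10] truncate(a, 1) — a=1 (map .F.........)
[11] unlink(a) —  (map ...........)

bitmap = ...........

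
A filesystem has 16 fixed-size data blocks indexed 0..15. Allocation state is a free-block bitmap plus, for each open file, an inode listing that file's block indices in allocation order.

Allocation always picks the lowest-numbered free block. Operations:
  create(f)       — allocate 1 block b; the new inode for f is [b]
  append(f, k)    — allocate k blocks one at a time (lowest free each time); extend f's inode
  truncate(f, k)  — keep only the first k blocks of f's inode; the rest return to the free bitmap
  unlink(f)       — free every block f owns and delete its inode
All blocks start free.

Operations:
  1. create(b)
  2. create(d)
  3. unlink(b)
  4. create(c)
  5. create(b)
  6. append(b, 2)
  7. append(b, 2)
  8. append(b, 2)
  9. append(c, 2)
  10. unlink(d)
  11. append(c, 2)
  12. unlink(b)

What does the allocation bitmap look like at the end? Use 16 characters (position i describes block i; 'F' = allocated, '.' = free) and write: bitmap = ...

  1. create(b)  ⇒  F...............  {b→[0]}
  2. create(d)  ⇒  FF..............  {b→[0]; d→[1]}
  3. unlink(b)  ⇒  .F..............  {d→[1]}
  4. create(c)  ⇒  FF..............  {c→[0]; d→[1]}
  5. create(b)  ⇒  FFF.............  {b→[2]; c→[0]; d→[1]}
  6. append(b, 2)  ⇒  FFFFF...........  {b→[2, 3, 4]; c→[0]; d→[1]}
  7. append(b, 2)  ⇒  FFFFFFF.........  {b→[2, 3, 4, 5, 6]; c→[0]; d→[1]}
  8. append(b, 2)  ⇒  FFFFFFFFF.......  {b→[2, 3, 4, 5, 6, 7, 8]; c→[0]; d→[1]}
  9. append(c, 2)  ⇒  FFFFFFFFFFF.....  {b→[2, 3, 4, 5, 6, 7, 8]; c→[0, 9, 10]; d→[1]}
  10. unlink(d)  ⇒  F.FFFFFFFFF.....  {b→[2, 3, 4, 5, 6, 7, 8]; c→[0, 9, 10]}
  11. append(c, 2)  ⇒  FFFFFFFFFFFF....  {b→[2, 3, 4, 5, 6, 7, 8]; c→[0, 9, 10, 1, 11]}
  12. unlink(b)  ⇒  FF.......FFF....  {c→[0, 9, 10, 1, 11]}

bitmap = FF.......FFF....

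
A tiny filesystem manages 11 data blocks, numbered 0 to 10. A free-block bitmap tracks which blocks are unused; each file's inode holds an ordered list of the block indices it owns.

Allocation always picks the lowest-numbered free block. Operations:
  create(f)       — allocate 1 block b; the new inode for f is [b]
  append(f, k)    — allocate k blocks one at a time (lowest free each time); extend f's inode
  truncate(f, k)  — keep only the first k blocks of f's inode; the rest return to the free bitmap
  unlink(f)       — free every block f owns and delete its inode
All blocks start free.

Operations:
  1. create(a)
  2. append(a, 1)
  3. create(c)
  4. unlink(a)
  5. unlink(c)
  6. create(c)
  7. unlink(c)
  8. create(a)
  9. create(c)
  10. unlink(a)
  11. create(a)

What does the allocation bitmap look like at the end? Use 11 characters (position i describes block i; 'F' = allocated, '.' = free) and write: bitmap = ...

  1. create(a)  ⇒  F..........  {a→[0]}
  2. append(a, 1)  ⇒  FF.........  {a→[0, 1]}
  3. create(c)  ⇒  FFF........  {a→[0, 1]; c→[2]}
  4. unlink(a)  ⇒  ..F........  {c→[2]}
  5. unlink(c)  ⇒  ...........  {}
  6. create(c)  ⇒  F..........  {c→[0]}
  7. unlink(c)  ⇒  ...........  {}
  8. create(a)  ⇒  F..........  {a→[0]}
  9. create(c)  ⇒  FF.........  {a→[0]; c→[1]}
  10. unlink(a)  ⇒  .F.........  {c→[1]}
  11. create(a)  ⇒  FF.........  {a→[0]; c→[1]}

bitmap = FF.........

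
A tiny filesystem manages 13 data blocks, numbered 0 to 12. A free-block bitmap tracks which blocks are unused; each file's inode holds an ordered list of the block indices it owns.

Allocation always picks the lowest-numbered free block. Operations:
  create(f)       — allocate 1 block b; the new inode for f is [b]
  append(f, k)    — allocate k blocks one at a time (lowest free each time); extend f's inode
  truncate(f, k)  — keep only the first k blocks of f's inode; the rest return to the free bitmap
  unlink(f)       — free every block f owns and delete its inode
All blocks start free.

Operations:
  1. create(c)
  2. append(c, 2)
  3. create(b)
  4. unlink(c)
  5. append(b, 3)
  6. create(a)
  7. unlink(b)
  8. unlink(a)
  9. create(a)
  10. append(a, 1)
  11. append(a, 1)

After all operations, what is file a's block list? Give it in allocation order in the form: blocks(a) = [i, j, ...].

blocks(a) = [0, 1, 2]

after create(c) → c:[0]  free=[F............]
after append(c, 2) → c:[0, 1, 2]  free=[FFF..........]
after create(b) → b:[3], c:[0, 1, 2]  free=[FFFF.........]
after unlink(c) → b:[3]  free=[...F.........]
after append(b, 3) → b:[3, 0, 1, 2]  free=[FFFF.........]
after create(a) → a:[4], b:[3, 0, 1, 2]  free=[FFFFF........]
after unlink(b) → a:[4]  free=[....F........]
after unlink(a) →   free=[.............]
after create(a) → a:[0]  free=[F............]
after append(a, 1) → a:[0, 1]  free=[FF...........]
after append(a, 1) → a:[0, 1, 2]  free=[FFF..........]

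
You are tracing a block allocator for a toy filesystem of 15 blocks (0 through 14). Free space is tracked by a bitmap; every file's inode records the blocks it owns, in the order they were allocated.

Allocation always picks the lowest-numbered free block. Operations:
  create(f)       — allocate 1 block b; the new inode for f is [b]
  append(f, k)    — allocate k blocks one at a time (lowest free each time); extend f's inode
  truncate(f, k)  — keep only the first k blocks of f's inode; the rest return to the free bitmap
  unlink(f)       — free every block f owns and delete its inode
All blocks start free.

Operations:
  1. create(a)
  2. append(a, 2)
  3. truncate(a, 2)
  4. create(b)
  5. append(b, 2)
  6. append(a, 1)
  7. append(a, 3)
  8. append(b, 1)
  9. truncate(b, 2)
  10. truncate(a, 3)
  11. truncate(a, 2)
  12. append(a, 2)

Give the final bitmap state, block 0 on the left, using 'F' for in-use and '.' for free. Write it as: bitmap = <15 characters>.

[1] create(a) — a=0 (map F..............)
[2] append(a, 2) — a=0,1,2 (map FFF............)
[3] truncate(a, 2) — a=0,1 (map FF.............)
[4] create(b) — a=0,1 b=2 (map FFF............)
[5] append(b, 2) — a=0,1 b=2,3,4 (map FFFFF..........)
[6] append(a, 1) — a=0,1,5 b=2,3,4 (map FFFFFF.........)
[7] append(a, 3) — a=0,1,5,6,7,8 b=2,3,4 (map FFFFFFFFF......)
[8] append(b, 1) — a=0,1,5,6,7,8 b=2,3,4,9 (map FFFFFFFFFF.....)
[9] truncate(b, 2) — a=0,1,5,6,7,8 b=2,3 (map FFFF.FFFF......)
[10] truncate(a, 3) — a=0,1,5 b=2,3 (map FFFF.F.........)
[11] truncate(a, 2) — a=0,1 b=2,3 (map FFFF...........)
[12] append(a, 2) — a=0,1,4,5 b=2,3 (map FFFFFF.........)

bitmap = FFFFFF.........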